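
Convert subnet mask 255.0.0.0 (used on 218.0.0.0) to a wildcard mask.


Subnet mask: 255.0.0.0
Wildcard = 255.255.255.255 - subnet mask
255 - 255 = 0
255 - 0 = 255
255 - 0 = 255
255 - 0 = 255
Wildcard: 0.255.255.255


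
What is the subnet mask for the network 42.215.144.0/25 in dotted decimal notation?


/25 means 25 network bits, 7 host bits
Binary: 11111111111111111111111110000000
Mask: 255.255.255.128


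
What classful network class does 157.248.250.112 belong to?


First octet: 157
Binary: 10011101
10xxxxxx -> Class B (128-191)
Class B, default mask 255.255.0.0 (/16)


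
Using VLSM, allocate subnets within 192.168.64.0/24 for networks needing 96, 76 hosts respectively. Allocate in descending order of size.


96 hosts -> /25 (126 usable): 192.168.64.0/25
76 hosts -> /25 (126 usable): 192.168.64.128/25
Allocation: 192.168.64.0/25 (96 hosts, 126 usable); 192.168.64.128/25 (76 hosts, 126 usable)


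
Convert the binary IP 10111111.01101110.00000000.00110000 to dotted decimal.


10111111 = 191
01101110 = 110
00000000 = 0
00110000 = 48
IP: 191.110.0.48


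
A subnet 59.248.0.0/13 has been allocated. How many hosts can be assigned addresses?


Host bits = 32 - 13 = 19
Total addresses = 2^19 = 524288
Usable = total - 2 (network and broadcast)
Usable hosts: 524286


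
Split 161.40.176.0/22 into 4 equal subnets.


New prefix = 22 + 2 = 24
Each subnet has 256 addresses
  161.40.176.0/24
  161.40.177.0/24
  161.40.178.0/24
  161.40.179.0/24
Subnets: 161.40.176.0/24, 161.40.177.0/24, 161.40.178.0/24, 161.40.179.0/24


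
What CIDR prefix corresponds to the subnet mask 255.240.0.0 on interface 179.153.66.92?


Binary: 11111111.11110000.00000000.00000000
Count leading 1s
Prefix: /12


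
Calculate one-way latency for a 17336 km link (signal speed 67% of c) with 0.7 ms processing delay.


Speed = 0.67 * 3e5 km/s = 201000 km/s
Propagation delay = 17336 / 201000 = 0.0862 s = 86.2488 ms
Processing delay = 0.7 ms
Total one-way latency = 86.9488 ms


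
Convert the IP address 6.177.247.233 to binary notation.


6 = 00000110
177 = 10110001
247 = 11110111
233 = 11101001
Binary: 00000110.10110001.11110111.11101001


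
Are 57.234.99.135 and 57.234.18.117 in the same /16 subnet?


Mask: 255.255.0.0
57.234.99.135 AND mask = 57.234.0.0
57.234.18.117 AND mask = 57.234.0.0
Yes, same subnet (57.234.0.0)


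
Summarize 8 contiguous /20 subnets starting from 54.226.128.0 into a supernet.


Original prefix: /20
Number of subnets: 8 = 2^3
New prefix = 20 - 3 = 17
Supernet: 54.226.128.0/17


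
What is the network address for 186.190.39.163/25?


IP:   10111010.10111110.00100111.10100011
Mask: 11111111.11111111.11111111.10000000
AND operation:
Net:  10111010.10111110.00100111.10000000
Network: 186.190.39.128/25


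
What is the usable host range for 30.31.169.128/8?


Network: 30.0.0.0
Broadcast: 30.255.255.255
First usable = network + 1
Last usable = broadcast - 1
Range: 30.0.0.1 to 30.255.255.254


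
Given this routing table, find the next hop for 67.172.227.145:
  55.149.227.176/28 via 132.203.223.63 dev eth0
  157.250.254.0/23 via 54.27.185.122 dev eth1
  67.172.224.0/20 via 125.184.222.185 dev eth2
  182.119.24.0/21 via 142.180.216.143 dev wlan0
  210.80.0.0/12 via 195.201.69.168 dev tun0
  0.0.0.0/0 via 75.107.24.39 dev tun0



Longest prefix match for 67.172.227.145:
  /28 55.149.227.176: no
  /23 157.250.254.0: no
  /20 67.172.224.0: MATCH
  /21 182.119.24.0: no
  /12 210.80.0.0: no
  /0 0.0.0.0: MATCH
Selected: next-hop 125.184.222.185 via eth2 (matched /20)


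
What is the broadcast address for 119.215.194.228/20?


Network: 119.215.192.0/20
Host bits = 12
Set all host bits to 1:
Broadcast: 119.215.207.255


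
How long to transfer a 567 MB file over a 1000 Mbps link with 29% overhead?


Effective throughput = 1000 * (1 - 29/100) = 710 Mbps
File size in Mb = 567 * 8 = 4536 Mb
Time = 4536 / 710
Time = 6.3887 seconds


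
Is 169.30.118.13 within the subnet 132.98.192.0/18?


Subnet network: 132.98.192.0
Test IP AND mask: 169.30.64.0
No, 169.30.118.13 is not in 132.98.192.0/18


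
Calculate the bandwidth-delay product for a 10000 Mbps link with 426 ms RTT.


BDP = bandwidth * RTT
= 10000 Mbps * 426 ms
= 10000 * 1e6 * 426 / 1000 bits
= 4260000000 bits
= 532500000 bytes
= 520019.5312 KB
BDP = 4260000000 bits (532500000 bytes)


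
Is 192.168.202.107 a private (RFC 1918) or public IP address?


RFC 1918 private ranges:
  10.0.0.0/8 (10.0.0.0 - 10.255.255.255)
  172.16.0.0/12 (172.16.0.0 - 172.31.255.255)
  192.168.0.0/16 (192.168.0.0 - 192.168.255.255)
Private (in 192.168.0.0/16)


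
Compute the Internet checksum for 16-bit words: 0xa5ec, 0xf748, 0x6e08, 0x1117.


Sum all words (with carry folding):
+ 0xa5ec = 0xa5ec
+ 0xf748 = 0x9d35
+ 0x6e08 = 0x0b3e
+ 0x1117 = 0x1c55
One's complement: ~0x1c55
Checksum = 0xe3aa


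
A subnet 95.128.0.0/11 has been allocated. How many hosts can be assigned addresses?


Host bits = 32 - 11 = 21
Total addresses = 2^21 = 2097152
Usable = total - 2 (network and broadcast)
Usable hosts: 2097150


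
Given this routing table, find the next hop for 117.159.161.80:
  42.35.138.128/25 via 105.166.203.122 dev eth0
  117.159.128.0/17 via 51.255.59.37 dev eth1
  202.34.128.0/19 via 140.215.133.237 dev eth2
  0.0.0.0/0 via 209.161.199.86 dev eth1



Longest prefix match for 117.159.161.80:
  /25 42.35.138.128: no
  /17 117.159.128.0: MATCH
  /19 202.34.128.0: no
  /0 0.0.0.0: MATCH
Selected: next-hop 51.255.59.37 via eth1 (matched /17)


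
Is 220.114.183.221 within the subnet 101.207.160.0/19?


Subnet network: 101.207.160.0
Test IP AND mask: 220.114.160.0
No, 220.114.183.221 is not in 101.207.160.0/19


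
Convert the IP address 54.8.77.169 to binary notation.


54 = 00110110
8 = 00001000
77 = 01001101
169 = 10101001
Binary: 00110110.00001000.01001101.10101001


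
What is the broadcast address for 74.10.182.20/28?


Network: 74.10.182.16/28
Host bits = 4
Set all host bits to 1:
Broadcast: 74.10.182.31


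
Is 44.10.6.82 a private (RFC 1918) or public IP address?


RFC 1918 private ranges:
  10.0.0.0/8 (10.0.0.0 - 10.255.255.255)
  172.16.0.0/12 (172.16.0.0 - 172.31.255.255)
  192.168.0.0/16 (192.168.0.0 - 192.168.255.255)
Public (not in any RFC 1918 range)


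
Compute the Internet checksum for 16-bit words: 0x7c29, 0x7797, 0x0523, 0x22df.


Sum all words (with carry folding):
+ 0x7c29 = 0x7c29
+ 0x7797 = 0xf3c0
+ 0x0523 = 0xf8e3
+ 0x22df = 0x1bc3
One's complement: ~0x1bc3
Checksum = 0xe43c


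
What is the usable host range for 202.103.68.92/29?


Network: 202.103.68.88
Broadcast: 202.103.68.95
First usable = network + 1
Last usable = broadcast - 1
Range: 202.103.68.89 to 202.103.68.94


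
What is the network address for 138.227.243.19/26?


IP:   10001010.11100011.11110011.00010011
Mask: 11111111.11111111.11111111.11000000
AND operation:
Net:  10001010.11100011.11110011.00000000
Network: 138.227.243.0/26


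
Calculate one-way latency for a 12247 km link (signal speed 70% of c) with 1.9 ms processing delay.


Speed = 0.7 * 3e5 km/s = 210000 km/s
Propagation delay = 12247 / 210000 = 0.0583 s = 58.319 ms
Processing delay = 1.9 ms
Total one-way latency = 60.219 ms


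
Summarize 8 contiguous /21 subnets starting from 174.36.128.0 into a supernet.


Original prefix: /21
Number of subnets: 8 = 2^3
New prefix = 21 - 3 = 18
Supernet: 174.36.128.0/18


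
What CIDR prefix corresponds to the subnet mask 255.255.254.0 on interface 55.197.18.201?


Binary: 11111111.11111111.11111110.00000000
Count leading 1s
Prefix: /23


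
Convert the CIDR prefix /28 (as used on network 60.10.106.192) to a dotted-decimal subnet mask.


/28 means 28 network bits, 4 host bits
Binary: 11111111111111111111111111110000
Mask: 255.255.255.240


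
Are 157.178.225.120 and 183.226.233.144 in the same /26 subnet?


Mask: 255.255.255.192
157.178.225.120 AND mask = 157.178.225.64
183.226.233.144 AND mask = 183.226.233.128
No, different subnets (157.178.225.64 vs 183.226.233.128)


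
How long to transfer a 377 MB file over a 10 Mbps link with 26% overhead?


Effective throughput = 10 * (1 - 26/100) = 7.4 Mbps
File size in Mb = 377 * 8 = 3016 Mb
Time = 3016 / 7.4
Time = 407.5676 seconds


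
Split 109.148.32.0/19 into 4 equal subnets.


New prefix = 19 + 2 = 21
Each subnet has 2048 addresses
  109.148.32.0/21
  109.148.40.0/21
  109.148.48.0/21
  109.148.56.0/21
Subnets: 109.148.32.0/21, 109.148.40.0/21, 109.148.48.0/21, 109.148.56.0/21


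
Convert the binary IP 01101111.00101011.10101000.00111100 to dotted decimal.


01101111 = 111
00101011 = 43
10101000 = 168
00111100 = 60
IP: 111.43.168.60


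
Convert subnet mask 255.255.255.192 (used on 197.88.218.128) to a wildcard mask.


Subnet mask: 255.255.255.192
Wildcard = 255.255.255.255 - subnet mask
255 - 255 = 0
255 - 255 = 0
255 - 255 = 0
255 - 192 = 63
Wildcard: 0.0.0.63


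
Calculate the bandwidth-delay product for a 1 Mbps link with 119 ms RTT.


BDP = bandwidth * RTT
= 1 Mbps * 119 ms
= 1 * 1e6 * 119 / 1000 bits
= 119000 bits
= 14875 bytes
= 14.5264 KB
BDP = 119000 bits (14875 bytes)


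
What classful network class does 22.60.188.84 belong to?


First octet: 22
Binary: 00010110
0xxxxxxx -> Class A (1-126)
Class A, default mask 255.0.0.0 (/8)


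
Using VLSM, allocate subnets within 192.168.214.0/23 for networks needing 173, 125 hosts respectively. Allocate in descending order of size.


173 hosts -> /24 (254 usable): 192.168.214.0/24
125 hosts -> /25 (126 usable): 192.168.215.0/25
Allocation: 192.168.214.0/24 (173 hosts, 254 usable); 192.168.215.0/25 (125 hosts, 126 usable)


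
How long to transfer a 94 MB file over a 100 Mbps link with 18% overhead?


Effective throughput = 100 * (1 - 18/100) = 82 Mbps
File size in Mb = 94 * 8 = 752 Mb
Time = 752 / 82
Time = 9.1707 seconds


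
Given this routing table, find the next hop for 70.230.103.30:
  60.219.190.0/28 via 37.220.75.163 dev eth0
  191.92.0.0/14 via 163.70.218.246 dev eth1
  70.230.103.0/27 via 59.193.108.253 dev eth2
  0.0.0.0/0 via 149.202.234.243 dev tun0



Longest prefix match for 70.230.103.30:
  /28 60.219.190.0: no
  /14 191.92.0.0: no
  /27 70.230.103.0: MATCH
  /0 0.0.0.0: MATCH
Selected: next-hop 59.193.108.253 via eth2 (matched /27)


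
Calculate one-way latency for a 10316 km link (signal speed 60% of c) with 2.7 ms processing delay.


Speed = 0.6 * 3e5 km/s = 180000 km/s
Propagation delay = 10316 / 180000 = 0.0573 s = 57.3111 ms
Processing delay = 2.7 ms
Total one-way latency = 60.0111 ms


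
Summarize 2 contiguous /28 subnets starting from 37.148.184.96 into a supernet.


Original prefix: /28
Number of subnets: 2 = 2^1
New prefix = 28 - 1 = 27
Supernet: 37.148.184.96/27


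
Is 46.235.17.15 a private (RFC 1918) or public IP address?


RFC 1918 private ranges:
  10.0.0.0/8 (10.0.0.0 - 10.255.255.255)
  172.16.0.0/12 (172.16.0.0 - 172.31.255.255)
  192.168.0.0/16 (192.168.0.0 - 192.168.255.255)
Public (not in any RFC 1918 range)


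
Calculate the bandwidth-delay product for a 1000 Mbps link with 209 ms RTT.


BDP = bandwidth * RTT
= 1000 Mbps * 209 ms
= 1000 * 1e6 * 209 / 1000 bits
= 209000000 bits
= 26125000 bytes
= 25512.6953 KB
BDP = 209000000 bits (26125000 bytes)


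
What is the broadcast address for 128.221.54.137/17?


Network: 128.221.0.0/17
Host bits = 15
Set all host bits to 1:
Broadcast: 128.221.127.255


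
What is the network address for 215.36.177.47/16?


IP:   11010111.00100100.10110001.00101111
Mask: 11111111.11111111.00000000.00000000
AND operation:
Net:  11010111.00100100.00000000.00000000
Network: 215.36.0.0/16


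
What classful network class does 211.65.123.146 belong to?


First octet: 211
Binary: 11010011
110xxxxx -> Class C (192-223)
Class C, default mask 255.255.255.0 (/24)


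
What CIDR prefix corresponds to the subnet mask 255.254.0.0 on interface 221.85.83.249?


Binary: 11111111.11111110.00000000.00000000
Count leading 1s
Prefix: /15


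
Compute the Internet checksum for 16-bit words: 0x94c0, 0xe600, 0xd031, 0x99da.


Sum all words (with carry folding):
+ 0x94c0 = 0x94c0
+ 0xe600 = 0x7ac1
+ 0xd031 = 0x4af3
+ 0x99da = 0xe4cd
One's complement: ~0xe4cd
Checksum = 0x1b32


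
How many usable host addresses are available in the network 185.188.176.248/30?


Host bits = 32 - 30 = 2
Total addresses = 2^2 = 4
Usable = total - 2 (network and broadcast)
Usable hosts: 2


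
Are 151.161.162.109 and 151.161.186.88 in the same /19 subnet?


Mask: 255.255.224.0
151.161.162.109 AND mask = 151.161.160.0
151.161.186.88 AND mask = 151.161.160.0
Yes, same subnet (151.161.160.0)


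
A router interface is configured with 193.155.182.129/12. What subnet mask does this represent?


/12 means 12 network bits, 20 host bits
Binary: 11111111111100000000000000000000
Mask: 255.240.0.0


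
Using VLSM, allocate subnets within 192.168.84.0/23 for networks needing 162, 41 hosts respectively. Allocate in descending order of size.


162 hosts -> /24 (254 usable): 192.168.84.0/24
41 hosts -> /26 (62 usable): 192.168.85.0/26
Allocation: 192.168.84.0/24 (162 hosts, 254 usable); 192.168.85.0/26 (41 hosts, 62 usable)


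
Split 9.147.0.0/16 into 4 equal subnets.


New prefix = 16 + 2 = 18
Each subnet has 16384 addresses
  9.147.0.0/18
  9.147.64.0/18
  9.147.128.0/18
  9.147.192.0/18
Subnets: 9.147.0.0/18, 9.147.64.0/18, 9.147.128.0/18, 9.147.192.0/18


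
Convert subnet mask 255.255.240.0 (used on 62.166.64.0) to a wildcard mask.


Subnet mask: 255.255.240.0
Wildcard = 255.255.255.255 - subnet mask
255 - 255 = 0
255 - 255 = 0
255 - 240 = 15
255 - 0 = 255
Wildcard: 0.0.15.255


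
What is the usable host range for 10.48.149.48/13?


Network: 10.48.0.0
Broadcast: 10.55.255.255
First usable = network + 1
Last usable = broadcast - 1
Range: 10.48.0.1 to 10.55.255.254


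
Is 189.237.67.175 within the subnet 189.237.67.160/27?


Subnet network: 189.237.67.160
Test IP AND mask: 189.237.67.160
Yes, 189.237.67.175 is in 189.237.67.160/27


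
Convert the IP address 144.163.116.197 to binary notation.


144 = 10010000
163 = 10100011
116 = 01110100
197 = 11000101
Binary: 10010000.10100011.01110100.11000101


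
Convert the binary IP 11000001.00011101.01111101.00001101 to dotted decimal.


11000001 = 193
00011101 = 29
01111101 = 125
00001101 = 13
IP: 193.29.125.13


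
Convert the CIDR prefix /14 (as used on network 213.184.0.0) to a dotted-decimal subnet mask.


/14 means 14 network bits, 18 host bits
Binary: 11111111111111000000000000000000
Mask: 255.252.0.0


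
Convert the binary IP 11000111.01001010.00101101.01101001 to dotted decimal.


11000111 = 199
01001010 = 74
00101101 = 45
01101001 = 105
IP: 199.74.45.105


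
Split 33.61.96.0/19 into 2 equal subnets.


New prefix = 19 + 1 = 20
Each subnet has 4096 addresses
  33.61.96.0/20
  33.61.112.0/20
Subnets: 33.61.96.0/20, 33.61.112.0/20


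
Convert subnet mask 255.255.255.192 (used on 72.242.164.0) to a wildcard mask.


Subnet mask: 255.255.255.192
Wildcard = 255.255.255.255 - subnet mask
255 - 255 = 0
255 - 255 = 0
255 - 255 = 0
255 - 192 = 63
Wildcard: 0.0.0.63


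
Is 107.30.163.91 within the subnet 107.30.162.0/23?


Subnet network: 107.30.162.0
Test IP AND mask: 107.30.162.0
Yes, 107.30.163.91 is in 107.30.162.0/23


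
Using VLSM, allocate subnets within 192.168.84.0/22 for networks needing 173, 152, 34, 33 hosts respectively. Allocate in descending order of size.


173 hosts -> /24 (254 usable): 192.168.84.0/24
152 hosts -> /24 (254 usable): 192.168.85.0/24
34 hosts -> /26 (62 usable): 192.168.86.0/26
33 hosts -> /26 (62 usable): 192.168.86.64/26
Allocation: 192.168.84.0/24 (173 hosts, 254 usable); 192.168.85.0/24 (152 hosts, 254 usable); 192.168.86.0/26 (34 hosts, 62 usable); 192.168.86.64/26 (33 hosts, 62 usable)


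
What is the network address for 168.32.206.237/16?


IP:   10101000.00100000.11001110.11101101
Mask: 11111111.11111111.00000000.00000000
AND operation:
Net:  10101000.00100000.00000000.00000000
Network: 168.32.0.0/16


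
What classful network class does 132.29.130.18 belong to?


First octet: 132
Binary: 10000100
10xxxxxx -> Class B (128-191)
Class B, default mask 255.255.0.0 (/16)


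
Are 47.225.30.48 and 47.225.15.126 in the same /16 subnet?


Mask: 255.255.0.0
47.225.30.48 AND mask = 47.225.0.0
47.225.15.126 AND mask = 47.225.0.0
Yes, same subnet (47.225.0.0)


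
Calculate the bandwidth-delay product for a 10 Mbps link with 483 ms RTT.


BDP = bandwidth * RTT
= 10 Mbps * 483 ms
= 10 * 1e6 * 483 / 1000 bits
= 4830000 bits
= 603750 bytes
= 589.5996 KB
BDP = 4830000 bits (603750 bytes)


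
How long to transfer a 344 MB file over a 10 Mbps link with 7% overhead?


Effective throughput = 10 * (1 - 7/100) = 9.3 Mbps
File size in Mb = 344 * 8 = 2752 Mb
Time = 2752 / 9.3
Time = 295.914 seconds


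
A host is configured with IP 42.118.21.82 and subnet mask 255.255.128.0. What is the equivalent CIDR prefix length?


Binary: 11111111.11111111.10000000.00000000
Count leading 1s
Prefix: /17


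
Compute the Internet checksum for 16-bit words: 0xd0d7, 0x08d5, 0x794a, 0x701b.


Sum all words (with carry folding):
+ 0xd0d7 = 0xd0d7
+ 0x08d5 = 0xd9ac
+ 0x794a = 0x52f7
+ 0x701b = 0xc312
One's complement: ~0xc312
Checksum = 0x3ced


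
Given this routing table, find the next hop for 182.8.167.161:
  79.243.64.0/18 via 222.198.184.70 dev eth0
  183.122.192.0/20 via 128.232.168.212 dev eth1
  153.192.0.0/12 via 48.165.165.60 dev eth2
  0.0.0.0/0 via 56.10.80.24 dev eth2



Longest prefix match for 182.8.167.161:
  /18 79.243.64.0: no
  /20 183.122.192.0: no
  /12 153.192.0.0: no
  /0 0.0.0.0: MATCH
Selected: next-hop 56.10.80.24 via eth2 (matched /0)


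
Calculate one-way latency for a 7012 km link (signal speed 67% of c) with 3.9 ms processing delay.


Speed = 0.67 * 3e5 km/s = 201000 km/s
Propagation delay = 7012 / 201000 = 0.0349 s = 34.8856 ms
Processing delay = 3.9 ms
Total one-way latency = 38.7856 ms


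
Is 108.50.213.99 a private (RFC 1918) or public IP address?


RFC 1918 private ranges:
  10.0.0.0/8 (10.0.0.0 - 10.255.255.255)
  172.16.0.0/12 (172.16.0.0 - 172.31.255.255)
  192.168.0.0/16 (192.168.0.0 - 192.168.255.255)
Public (not in any RFC 1918 range)


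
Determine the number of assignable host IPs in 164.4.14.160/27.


Host bits = 32 - 27 = 5
Total addresses = 2^5 = 32
Usable = total - 2 (network and broadcast)
Usable hosts: 30


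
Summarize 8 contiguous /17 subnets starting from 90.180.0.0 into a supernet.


Original prefix: /17
Number of subnets: 8 = 2^3
New prefix = 17 - 3 = 14
Supernet: 90.180.0.0/14


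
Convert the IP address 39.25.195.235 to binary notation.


39 = 00100111
25 = 00011001
195 = 11000011
235 = 11101011
Binary: 00100111.00011001.11000011.11101011


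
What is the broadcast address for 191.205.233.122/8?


Network: 191.0.0.0/8
Host bits = 24
Set all host bits to 1:
Broadcast: 191.255.255.255


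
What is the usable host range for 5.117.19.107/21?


Network: 5.117.16.0
Broadcast: 5.117.23.255
First usable = network + 1
Last usable = broadcast - 1
Range: 5.117.16.1 to 5.117.23.254


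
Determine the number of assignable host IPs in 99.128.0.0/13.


Host bits = 32 - 13 = 19
Total addresses = 2^19 = 524288
Usable = total - 2 (network and broadcast)
Usable hosts: 524286


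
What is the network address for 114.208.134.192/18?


IP:   01110010.11010000.10000110.11000000
Mask: 11111111.11111111.11000000.00000000
AND operation:
Net:  01110010.11010000.10000000.00000000
Network: 114.208.128.0/18


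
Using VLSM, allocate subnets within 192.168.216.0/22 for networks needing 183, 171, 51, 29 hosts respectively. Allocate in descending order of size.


183 hosts -> /24 (254 usable): 192.168.216.0/24
171 hosts -> /24 (254 usable): 192.168.217.0/24
51 hosts -> /26 (62 usable): 192.168.218.0/26
29 hosts -> /27 (30 usable): 192.168.218.64/27
Allocation: 192.168.216.0/24 (183 hosts, 254 usable); 192.168.217.0/24 (171 hosts, 254 usable); 192.168.218.0/26 (51 hosts, 62 usable); 192.168.218.64/27 (29 hosts, 30 usable)


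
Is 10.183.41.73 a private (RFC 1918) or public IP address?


RFC 1918 private ranges:
  10.0.0.0/8 (10.0.0.0 - 10.255.255.255)
  172.16.0.0/12 (172.16.0.0 - 172.31.255.255)
  192.168.0.0/16 (192.168.0.0 - 192.168.255.255)
Private (in 10.0.0.0/8)


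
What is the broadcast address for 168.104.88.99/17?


Network: 168.104.0.0/17
Host bits = 15
Set all host bits to 1:
Broadcast: 168.104.127.255


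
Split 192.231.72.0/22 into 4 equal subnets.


New prefix = 22 + 2 = 24
Each subnet has 256 addresses
  192.231.72.0/24
  192.231.73.0/24
  192.231.74.0/24
  192.231.75.0/24
Subnets: 192.231.72.0/24, 192.231.73.0/24, 192.231.74.0/24, 192.231.75.0/24


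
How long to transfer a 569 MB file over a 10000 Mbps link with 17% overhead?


Effective throughput = 10000 * (1 - 17/100) = 8300 Mbps
File size in Mb = 569 * 8 = 4552 Mb
Time = 4552 / 8300
Time = 0.5484 seconds


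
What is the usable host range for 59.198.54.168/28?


Network: 59.198.54.160
Broadcast: 59.198.54.175
First usable = network + 1
Last usable = broadcast - 1
Range: 59.198.54.161 to 59.198.54.174


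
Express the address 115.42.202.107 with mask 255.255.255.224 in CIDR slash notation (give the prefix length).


Binary: 11111111.11111111.11111111.11100000
Count leading 1s
Prefix: /27


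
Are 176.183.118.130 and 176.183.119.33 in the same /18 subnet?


Mask: 255.255.192.0
176.183.118.130 AND mask = 176.183.64.0
176.183.119.33 AND mask = 176.183.64.0
Yes, same subnet (176.183.64.0)


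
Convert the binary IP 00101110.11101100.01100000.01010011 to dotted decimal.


00101110 = 46
11101100 = 236
01100000 = 96
01010011 = 83
IP: 46.236.96.83


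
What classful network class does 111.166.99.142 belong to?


First octet: 111
Binary: 01101111
0xxxxxxx -> Class A (1-126)
Class A, default mask 255.0.0.0 (/8)


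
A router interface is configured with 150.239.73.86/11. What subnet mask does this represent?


/11 means 11 network bits, 21 host bits
Binary: 11111111111000000000000000000000
Mask: 255.224.0.0


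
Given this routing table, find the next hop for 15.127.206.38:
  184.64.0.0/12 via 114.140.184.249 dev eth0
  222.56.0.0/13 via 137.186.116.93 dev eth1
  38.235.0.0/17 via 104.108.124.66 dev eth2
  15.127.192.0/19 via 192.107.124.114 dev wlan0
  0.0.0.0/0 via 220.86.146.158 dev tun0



Longest prefix match for 15.127.206.38:
  /12 184.64.0.0: no
  /13 222.56.0.0: no
  /17 38.235.0.0: no
  /19 15.127.192.0: MATCH
  /0 0.0.0.0: MATCH
Selected: next-hop 192.107.124.114 via wlan0 (matched /19)


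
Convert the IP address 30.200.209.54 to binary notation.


30 = 00011110
200 = 11001000
209 = 11010001
54 = 00110110
Binary: 00011110.11001000.11010001.00110110


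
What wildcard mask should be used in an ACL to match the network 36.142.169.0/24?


Subnet mask: 255.255.255.0
Wildcard = 255.255.255.255 - subnet mask
255 - 255 = 0
255 - 255 = 0
255 - 255 = 0
255 - 0 = 255
Wildcard: 0.0.0.255


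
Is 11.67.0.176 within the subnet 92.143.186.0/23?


Subnet network: 92.143.186.0
Test IP AND mask: 11.67.0.0
No, 11.67.0.176 is not in 92.143.186.0/23


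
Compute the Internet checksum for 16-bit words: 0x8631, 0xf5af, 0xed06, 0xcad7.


Sum all words (with carry folding):
+ 0x8631 = 0x8631
+ 0xf5af = 0x7be1
+ 0xed06 = 0x68e8
+ 0xcad7 = 0x33c0
One's complement: ~0x33c0
Checksum = 0xcc3f


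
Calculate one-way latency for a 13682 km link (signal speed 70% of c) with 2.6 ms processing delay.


Speed = 0.7 * 3e5 km/s = 210000 km/s
Propagation delay = 13682 / 210000 = 0.0652 s = 65.1524 ms
Processing delay = 2.6 ms
Total one-way latency = 67.7524 ms


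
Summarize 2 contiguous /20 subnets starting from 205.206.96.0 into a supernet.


Original prefix: /20
Number of subnets: 2 = 2^1
New prefix = 20 - 1 = 19
Supernet: 205.206.96.0/19


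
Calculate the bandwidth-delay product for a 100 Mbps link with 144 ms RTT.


BDP = bandwidth * RTT
= 100 Mbps * 144 ms
= 100 * 1e6 * 144 / 1000 bits
= 14400000 bits
= 1800000 bytes
= 1757.8125 KB
BDP = 14400000 bits (1800000 bytes)


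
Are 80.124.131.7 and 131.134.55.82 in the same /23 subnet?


Mask: 255.255.254.0
80.124.131.7 AND mask = 80.124.130.0
131.134.55.82 AND mask = 131.134.54.0
No, different subnets (80.124.130.0 vs 131.134.54.0)


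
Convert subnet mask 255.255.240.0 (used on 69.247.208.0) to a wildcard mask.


Subnet mask: 255.255.240.0
Wildcard = 255.255.255.255 - subnet mask
255 - 255 = 0
255 - 255 = 0
255 - 240 = 15
255 - 0 = 255
Wildcard: 0.0.15.255


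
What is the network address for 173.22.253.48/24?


IP:   10101101.00010110.11111101.00110000
Mask: 11111111.11111111.11111111.00000000
AND operation:
Net:  10101101.00010110.11111101.00000000
Network: 173.22.253.0/24


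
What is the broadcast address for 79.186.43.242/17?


Network: 79.186.0.0/17
Host bits = 15
Set all host bits to 1:
Broadcast: 79.186.127.255


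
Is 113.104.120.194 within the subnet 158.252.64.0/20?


Subnet network: 158.252.64.0
Test IP AND mask: 113.104.112.0
No, 113.104.120.194 is not in 158.252.64.0/20


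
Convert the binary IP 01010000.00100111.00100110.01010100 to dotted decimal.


01010000 = 80
00100111 = 39
00100110 = 38
01010100 = 84
IP: 80.39.38.84


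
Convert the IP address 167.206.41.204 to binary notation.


167 = 10100111
206 = 11001110
41 = 00101001
204 = 11001100
Binary: 10100111.11001110.00101001.11001100


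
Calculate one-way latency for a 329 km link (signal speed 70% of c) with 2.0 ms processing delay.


Speed = 0.7 * 3e5 km/s = 210000 km/s
Propagation delay = 329 / 210000 = 0.0016 s = 1.5667 ms
Processing delay = 2.0 ms
Total one-way latency = 3.5667 ms


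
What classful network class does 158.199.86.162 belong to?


First octet: 158
Binary: 10011110
10xxxxxx -> Class B (128-191)
Class B, default mask 255.255.0.0 (/16)


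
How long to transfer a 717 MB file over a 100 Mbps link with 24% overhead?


Effective throughput = 100 * (1 - 24/100) = 76 Mbps
File size in Mb = 717 * 8 = 5736 Mb
Time = 5736 / 76
Time = 75.4737 seconds


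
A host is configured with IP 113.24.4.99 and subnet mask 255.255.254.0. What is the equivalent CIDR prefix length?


Binary: 11111111.11111111.11111110.00000000
Count leading 1s
Prefix: /23


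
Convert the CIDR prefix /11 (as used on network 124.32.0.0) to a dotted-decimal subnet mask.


/11 means 11 network bits, 21 host bits
Binary: 11111111111000000000000000000000
Mask: 255.224.0.0


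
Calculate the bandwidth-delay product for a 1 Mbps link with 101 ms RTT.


BDP = bandwidth * RTT
= 1 Mbps * 101 ms
= 1 * 1e6 * 101 / 1000 bits
= 101000 bits
= 12625 bytes
= 12.3291 KB
BDP = 101000 bits (12625 bytes)


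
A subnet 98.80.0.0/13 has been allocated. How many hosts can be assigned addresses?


Host bits = 32 - 13 = 19
Total addresses = 2^19 = 524288
Usable = total - 2 (network and broadcast)
Usable hosts: 524286


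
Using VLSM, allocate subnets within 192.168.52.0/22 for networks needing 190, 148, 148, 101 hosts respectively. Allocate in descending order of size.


190 hosts -> /24 (254 usable): 192.168.52.0/24
148 hosts -> /24 (254 usable): 192.168.53.0/24
148 hosts -> /24 (254 usable): 192.168.54.0/24
101 hosts -> /25 (126 usable): 192.168.55.0/25
Allocation: 192.168.52.0/24 (190 hosts, 254 usable); 192.168.53.0/24 (148 hosts, 254 usable); 192.168.54.0/24 (148 hosts, 254 usable); 192.168.55.0/25 (101 hosts, 126 usable)


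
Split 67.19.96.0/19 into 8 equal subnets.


New prefix = 19 + 3 = 22
Each subnet has 1024 addresses
  67.19.96.0/22
  67.19.100.0/22
  67.19.104.0/22
  67.19.108.0/22
  67.19.112.0/22
  67.19.116.0/22
  67.19.120.0/22
  67.19.124.0/22
Subnets: 67.19.96.0/22, 67.19.100.0/22, 67.19.104.0/22, 67.19.108.0/22, 67.19.112.0/22, 67.19.116.0/22, 67.19.120.0/22, 67.19.124.0/22


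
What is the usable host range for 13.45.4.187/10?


Network: 13.0.0.0
Broadcast: 13.63.255.255
First usable = network + 1
Last usable = broadcast - 1
Range: 13.0.0.1 to 13.63.255.254


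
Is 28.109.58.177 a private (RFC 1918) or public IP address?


RFC 1918 private ranges:
  10.0.0.0/8 (10.0.0.0 - 10.255.255.255)
  172.16.0.0/12 (172.16.0.0 - 172.31.255.255)
  192.168.0.0/16 (192.168.0.0 - 192.168.255.255)
Public (not in any RFC 1918 range)


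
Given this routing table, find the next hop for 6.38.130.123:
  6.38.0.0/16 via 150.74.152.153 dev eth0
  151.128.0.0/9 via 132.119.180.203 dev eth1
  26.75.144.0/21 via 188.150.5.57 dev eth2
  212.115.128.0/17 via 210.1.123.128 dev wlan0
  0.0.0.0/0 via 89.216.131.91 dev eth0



Longest prefix match for 6.38.130.123:
  /16 6.38.0.0: MATCH
  /9 151.128.0.0: no
  /21 26.75.144.0: no
  /17 212.115.128.0: no
  /0 0.0.0.0: MATCH
Selected: next-hop 150.74.152.153 via eth0 (matched /16)


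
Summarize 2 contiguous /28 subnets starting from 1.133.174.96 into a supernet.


Original prefix: /28
Number of subnets: 2 = 2^1
New prefix = 28 - 1 = 27
Supernet: 1.133.174.96/27


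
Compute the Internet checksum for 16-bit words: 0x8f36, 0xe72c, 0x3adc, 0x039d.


Sum all words (with carry folding):
+ 0x8f36 = 0x8f36
+ 0xe72c = 0x7663
+ 0x3adc = 0xb13f
+ 0x039d = 0xb4dc
One's complement: ~0xb4dc
Checksum = 0x4b23


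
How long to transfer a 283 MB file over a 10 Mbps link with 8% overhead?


Effective throughput = 10 * (1 - 8/100) = 9.2 Mbps
File size in Mb = 283 * 8 = 2264 Mb
Time = 2264 / 9.2
Time = 246.087 seconds


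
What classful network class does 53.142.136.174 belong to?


First octet: 53
Binary: 00110101
0xxxxxxx -> Class A (1-126)
Class A, default mask 255.0.0.0 (/8)


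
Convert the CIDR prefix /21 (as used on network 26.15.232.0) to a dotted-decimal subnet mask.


/21 means 21 network bits, 11 host bits
Binary: 11111111111111111111100000000000
Mask: 255.255.248.0


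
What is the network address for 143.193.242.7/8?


IP:   10001111.11000001.11110010.00000111
Mask: 11111111.00000000.00000000.00000000
AND operation:
Net:  10001111.00000000.00000000.00000000
Network: 143.0.0.0/8


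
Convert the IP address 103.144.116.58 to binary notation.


103 = 01100111
144 = 10010000
116 = 01110100
58 = 00111010
Binary: 01100111.10010000.01110100.00111010


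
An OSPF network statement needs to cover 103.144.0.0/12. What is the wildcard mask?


Subnet mask: 255.240.0.0
Wildcard = 255.255.255.255 - subnet mask
255 - 255 = 0
255 - 240 = 15
255 - 0 = 255
255 - 0 = 255
Wildcard: 0.15.255.255


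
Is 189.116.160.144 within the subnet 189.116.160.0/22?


Subnet network: 189.116.160.0
Test IP AND mask: 189.116.160.0
Yes, 189.116.160.144 is in 189.116.160.0/22


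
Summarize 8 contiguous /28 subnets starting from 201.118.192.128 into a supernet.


Original prefix: /28
Number of subnets: 8 = 2^3
New prefix = 28 - 3 = 25
Supernet: 201.118.192.128/25


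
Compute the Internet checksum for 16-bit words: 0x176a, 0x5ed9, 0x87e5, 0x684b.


Sum all words (with carry folding):
+ 0x176a = 0x176a
+ 0x5ed9 = 0x7643
+ 0x87e5 = 0xfe28
+ 0x684b = 0x6674
One's complement: ~0x6674
Checksum = 0x998b


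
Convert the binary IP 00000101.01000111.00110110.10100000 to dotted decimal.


00000101 = 5
01000111 = 71
00110110 = 54
10100000 = 160
IP: 5.71.54.160


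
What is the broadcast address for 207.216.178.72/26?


Network: 207.216.178.64/26
Host bits = 6
Set all host bits to 1:
Broadcast: 207.216.178.127


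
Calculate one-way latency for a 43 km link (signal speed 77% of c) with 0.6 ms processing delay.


Speed = 0.77 * 3e5 km/s = 231000 km/s
Propagation delay = 43 / 231000 = 0.0002 s = 0.1861 ms
Processing delay = 0.6 ms
Total one-way latency = 0.7861 ms


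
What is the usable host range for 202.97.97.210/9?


Network: 202.0.0.0
Broadcast: 202.127.255.255
First usable = network + 1
Last usable = broadcast - 1
Range: 202.0.0.1 to 202.127.255.254


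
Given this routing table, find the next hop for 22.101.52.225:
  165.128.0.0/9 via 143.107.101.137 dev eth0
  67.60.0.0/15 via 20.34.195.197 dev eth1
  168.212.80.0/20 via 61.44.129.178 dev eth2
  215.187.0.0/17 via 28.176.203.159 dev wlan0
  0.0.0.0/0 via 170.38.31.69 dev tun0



Longest prefix match for 22.101.52.225:
  /9 165.128.0.0: no
  /15 67.60.0.0: no
  /20 168.212.80.0: no
  /17 215.187.0.0: no
  /0 0.0.0.0: MATCH
Selected: next-hop 170.38.31.69 via tun0 (matched /0)


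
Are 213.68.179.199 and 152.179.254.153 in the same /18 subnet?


Mask: 255.255.192.0
213.68.179.199 AND mask = 213.68.128.0
152.179.254.153 AND mask = 152.179.192.0
No, different subnets (213.68.128.0 vs 152.179.192.0)


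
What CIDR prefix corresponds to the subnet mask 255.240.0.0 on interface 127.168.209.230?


Binary: 11111111.11110000.00000000.00000000
Count leading 1s
Prefix: /12


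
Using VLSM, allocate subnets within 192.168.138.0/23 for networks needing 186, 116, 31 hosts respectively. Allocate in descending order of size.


186 hosts -> /24 (254 usable): 192.168.138.0/24
116 hosts -> /25 (126 usable): 192.168.139.0/25
31 hosts -> /26 (62 usable): 192.168.139.128/26
Allocation: 192.168.138.0/24 (186 hosts, 254 usable); 192.168.139.0/25 (116 hosts, 126 usable); 192.168.139.128/26 (31 hosts, 62 usable)


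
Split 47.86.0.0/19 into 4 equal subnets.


New prefix = 19 + 2 = 21
Each subnet has 2048 addresses
  47.86.0.0/21
  47.86.8.0/21
  47.86.16.0/21
  47.86.24.0/21
Subnets: 47.86.0.0/21, 47.86.8.0/21, 47.86.16.0/21, 47.86.24.0/21


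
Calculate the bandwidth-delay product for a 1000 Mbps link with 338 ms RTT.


BDP = bandwidth * RTT
= 1000 Mbps * 338 ms
= 1000 * 1e6 * 338 / 1000 bits
= 338000000 bits
= 42250000 bytes
= 41259.7656 KB
BDP = 338000000 bits (42250000 bytes)


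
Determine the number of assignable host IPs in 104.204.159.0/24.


Host bits = 32 - 24 = 8
Total addresses = 2^8 = 256
Usable = total - 2 (network and broadcast)
Usable hosts: 254


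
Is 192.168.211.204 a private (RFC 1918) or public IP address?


RFC 1918 private ranges:
  10.0.0.0/8 (10.0.0.0 - 10.255.255.255)
  172.16.0.0/12 (172.16.0.0 - 172.31.255.255)
  192.168.0.0/16 (192.168.0.0 - 192.168.255.255)
Private (in 192.168.0.0/16)


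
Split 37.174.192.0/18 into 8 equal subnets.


New prefix = 18 + 3 = 21
Each subnet has 2048 addresses
  37.174.192.0/21
  37.174.200.0/21
  37.174.208.0/21
  37.174.216.0/21
  37.174.224.0/21
  37.174.232.0/21
  37.174.240.0/21
  37.174.248.0/21
Subnets: 37.174.192.0/21, 37.174.200.0/21, 37.174.208.0/21, 37.174.216.0/21, 37.174.224.0/21, 37.174.232.0/21, 37.174.240.0/21, 37.174.248.0/21


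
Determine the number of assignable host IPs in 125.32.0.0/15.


Host bits = 32 - 15 = 17
Total addresses = 2^17 = 131072
Usable = total - 2 (network and broadcast)
Usable hosts: 131070


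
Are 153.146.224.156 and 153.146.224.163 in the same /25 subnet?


Mask: 255.255.255.128
153.146.224.156 AND mask = 153.146.224.128
153.146.224.163 AND mask = 153.146.224.128
Yes, same subnet (153.146.224.128)


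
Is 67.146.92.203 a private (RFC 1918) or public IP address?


RFC 1918 private ranges:
  10.0.0.0/8 (10.0.0.0 - 10.255.255.255)
  172.16.0.0/12 (172.16.0.0 - 172.31.255.255)
  192.168.0.0/16 (192.168.0.0 - 192.168.255.255)
Public (not in any RFC 1918 range)


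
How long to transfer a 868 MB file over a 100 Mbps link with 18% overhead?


Effective throughput = 100 * (1 - 18/100) = 82 Mbps
File size in Mb = 868 * 8 = 6944 Mb
Time = 6944 / 82
Time = 84.6829 seconds


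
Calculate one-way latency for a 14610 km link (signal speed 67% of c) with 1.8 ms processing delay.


Speed = 0.67 * 3e5 km/s = 201000 km/s
Propagation delay = 14610 / 201000 = 0.0727 s = 72.6866 ms
Processing delay = 1.8 ms
Total one-way latency = 74.4866 ms


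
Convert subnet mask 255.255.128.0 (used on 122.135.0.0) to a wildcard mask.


Subnet mask: 255.255.128.0
Wildcard = 255.255.255.255 - subnet mask
255 - 255 = 0
255 - 255 = 0
255 - 128 = 127
255 - 0 = 255
Wildcard: 0.0.127.255


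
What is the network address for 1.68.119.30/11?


IP:   00000001.01000100.01110111.00011110
Mask: 11111111.11100000.00000000.00000000
AND operation:
Net:  00000001.01000000.00000000.00000000
Network: 1.64.0.0/11


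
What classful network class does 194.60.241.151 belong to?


First octet: 194
Binary: 11000010
110xxxxx -> Class C (192-223)
Class C, default mask 255.255.255.0 (/24)


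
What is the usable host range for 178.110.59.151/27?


Network: 178.110.59.128
Broadcast: 178.110.59.159
First usable = network + 1
Last usable = broadcast - 1
Range: 178.110.59.129 to 178.110.59.158


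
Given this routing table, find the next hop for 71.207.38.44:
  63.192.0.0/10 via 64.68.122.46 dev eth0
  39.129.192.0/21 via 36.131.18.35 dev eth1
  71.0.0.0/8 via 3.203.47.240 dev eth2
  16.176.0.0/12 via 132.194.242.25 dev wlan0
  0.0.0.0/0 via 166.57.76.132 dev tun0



Longest prefix match for 71.207.38.44:
  /10 63.192.0.0: no
  /21 39.129.192.0: no
  /8 71.0.0.0: MATCH
  /12 16.176.0.0: no
  /0 0.0.0.0: MATCH
Selected: next-hop 3.203.47.240 via eth2 (matched /8)


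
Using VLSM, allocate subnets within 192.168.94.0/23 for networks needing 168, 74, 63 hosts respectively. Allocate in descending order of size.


168 hosts -> /24 (254 usable): 192.168.94.0/24
74 hosts -> /25 (126 usable): 192.168.95.0/25
63 hosts -> /25 (126 usable): 192.168.95.128/25
Allocation: 192.168.94.0/24 (168 hosts, 254 usable); 192.168.95.0/25 (74 hosts, 126 usable); 192.168.95.128/25 (63 hosts, 126 usable)


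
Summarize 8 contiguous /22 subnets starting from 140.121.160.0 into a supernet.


Original prefix: /22
Number of subnets: 8 = 2^3
New prefix = 22 - 3 = 19
Supernet: 140.121.160.0/19


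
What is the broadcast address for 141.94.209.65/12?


Network: 141.80.0.0/12
Host bits = 20
Set all host bits to 1:
Broadcast: 141.95.255.255


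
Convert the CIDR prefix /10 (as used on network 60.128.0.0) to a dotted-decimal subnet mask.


/10 means 10 network bits, 22 host bits
Binary: 11111111110000000000000000000000
Mask: 255.192.0.0


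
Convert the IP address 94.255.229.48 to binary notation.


94 = 01011110
255 = 11111111
229 = 11100101
48 = 00110000
Binary: 01011110.11111111.11100101.00110000


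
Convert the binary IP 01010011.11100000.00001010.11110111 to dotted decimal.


01010011 = 83
11100000 = 224
00001010 = 10
11110111 = 247
IP: 83.224.10.247


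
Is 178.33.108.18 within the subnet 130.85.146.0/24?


Subnet network: 130.85.146.0
Test IP AND mask: 178.33.108.0
No, 178.33.108.18 is not in 130.85.146.0/24


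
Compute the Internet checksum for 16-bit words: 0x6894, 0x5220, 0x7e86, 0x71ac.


Sum all words (with carry folding):
+ 0x6894 = 0x6894
+ 0x5220 = 0xbab4
+ 0x7e86 = 0x393b
+ 0x71ac = 0xaae7
One's complement: ~0xaae7
Checksum = 0x5518


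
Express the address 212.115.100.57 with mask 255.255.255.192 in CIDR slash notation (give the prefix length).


Binary: 11111111.11111111.11111111.11000000
Count leading 1s
Prefix: /26


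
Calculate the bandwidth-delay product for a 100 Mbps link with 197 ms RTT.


BDP = bandwidth * RTT
= 100 Mbps * 197 ms
= 100 * 1e6 * 197 / 1000 bits
= 19700000 bits
= 2462500 bytes
= 2404.7852 KB
BDP = 19700000 bits (2462500 bytes)


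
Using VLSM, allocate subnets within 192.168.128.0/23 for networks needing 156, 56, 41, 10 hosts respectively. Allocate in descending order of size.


156 hosts -> /24 (254 usable): 192.168.128.0/24
56 hosts -> /26 (62 usable): 192.168.129.0/26
41 hosts -> /26 (62 usable): 192.168.129.64/26
10 hosts -> /28 (14 usable): 192.168.129.128/28
Allocation: 192.168.128.0/24 (156 hosts, 254 usable); 192.168.129.0/26 (56 hosts, 62 usable); 192.168.129.64/26 (41 hosts, 62 usable); 192.168.129.128/28 (10 hosts, 14 usable)
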